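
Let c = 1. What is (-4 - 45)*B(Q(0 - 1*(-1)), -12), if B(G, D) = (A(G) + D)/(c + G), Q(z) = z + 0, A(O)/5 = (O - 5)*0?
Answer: 294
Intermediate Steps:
A(O) = 0 (A(O) = 5*((O - 5)*0) = 5*((-5 + O)*0) = 5*0 = 0)
Q(z) = z
B(G, D) = D/(1 + G) (B(G, D) = (0 + D)/(1 + G) = D/(1 + G))
(-4 - 45)*B(Q(0 - 1*(-1)), -12) = (-4 - 45)*(-12/(1 + (0 - 1*(-1)))) = -(-588)/(1 + (0 + 1)) = -(-588)/(1 + 1) = -(-588)/2 = -49*(-6) = 294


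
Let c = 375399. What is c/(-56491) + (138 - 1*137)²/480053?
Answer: -180211359656/27118674023 ≈ -6.6453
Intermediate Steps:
c/(-56491) + (138 - 1*137)²/480053 = 375399/(-56491) + (138 - 1*137)²/480053 = 375399*(-1/56491) + (138 - 137)²*(1/480053) = -375399/56491 + 1²*(1/480053) = -375399/56491 + 1*(1/480053) = -375399/56491 + 1/480053 = -180211359656/27118674023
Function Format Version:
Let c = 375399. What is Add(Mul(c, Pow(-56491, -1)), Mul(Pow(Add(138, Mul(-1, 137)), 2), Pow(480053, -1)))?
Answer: Rational(-180211359656, 27118674023) ≈ -6.6453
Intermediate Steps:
Add(Mul(c, Pow(-56491, -1)), Mul(Pow(Add(138, Mul(-1, 137)), 2), Pow(480053, -1))) = Add(Mul(375399, Pow(-56491, -1)), Mul(Pow(Add(138, Mul(-1, 137)), 2), Pow(480053, -1))) = Add(Mul(375399, Rational(-1, 56491)), Mul(Pow(Add(138, -137), 2), Rational(1, 480053))) = Add(Rational(-375399, 56491), Mul(Pow(1, 2), Rational(1, 480053))) = Add(Rational(-375399, 56491), Mul(1, Rational(1, 480053))) = Add(Rational(-375399, 56491), Rational(1, 480053)) = Rational(-180211359656, 27118674023)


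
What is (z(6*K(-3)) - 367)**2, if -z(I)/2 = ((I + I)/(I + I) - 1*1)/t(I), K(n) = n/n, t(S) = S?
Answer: 134689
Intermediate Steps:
K(n) = 1
z(I) = 0 (z(I) = -2*((I + I)/(I + I) - 1*1)/I = -2*((2*I)/((2*I)) - 1)/I = -2*((2*I)*(1/(2*I)) - 1)/I = -2*(1 - 1)/I = -0/I = -2*0 = 0)
(z(6*K(-3)) - 367)**2 = (0 - 367)**2 = (-367)**2 = 134689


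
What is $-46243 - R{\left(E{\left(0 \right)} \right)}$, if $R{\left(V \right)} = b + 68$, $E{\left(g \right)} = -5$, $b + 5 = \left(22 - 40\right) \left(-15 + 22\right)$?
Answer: $-46180$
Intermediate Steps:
$b = -131$ ($b = -5 + \left(22 - 40\right) \left(-15 + 22\right) = -5 - 126 = -131$)
$R{\left(V \right)} = -63$ ($R{\left(V \right)} = -131 + 68 = -63$)
$-46243 - R{\left(E{\left(0 \right)} \right)} = -46243 - -63 = -46243 + 63 = -46180$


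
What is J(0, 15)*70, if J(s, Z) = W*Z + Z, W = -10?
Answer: -9450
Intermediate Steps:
J(s, Z) = -9*Z (J(s, Z) = -10*Z + Z = -9*Z)
J(0, 15)*70 = -9*15*70 = -135*70 = -9450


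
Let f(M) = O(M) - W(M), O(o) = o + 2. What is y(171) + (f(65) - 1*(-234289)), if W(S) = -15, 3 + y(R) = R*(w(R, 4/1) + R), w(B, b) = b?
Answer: 264293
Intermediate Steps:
y(R) = -3 + R*(4 + R) (y(R) = -3 + R*(4/1 + R) = -3 + R*(4*1 + R) = -3 + R*(4 + R))
O(o) = 2 + o
f(M) = 17 + M (f(M) = (2 + M) - 1*(-15) = (2 + M) + 15 = 17 + M)
y(171) + (f(65) - 1*(-234289)) = (-3 + 171² + 4*171) + ((17 + 65) - 1*(-234289)) = (-3 + 29241 + 684) + (82 + 234289) = 29922 + 234371 = 264293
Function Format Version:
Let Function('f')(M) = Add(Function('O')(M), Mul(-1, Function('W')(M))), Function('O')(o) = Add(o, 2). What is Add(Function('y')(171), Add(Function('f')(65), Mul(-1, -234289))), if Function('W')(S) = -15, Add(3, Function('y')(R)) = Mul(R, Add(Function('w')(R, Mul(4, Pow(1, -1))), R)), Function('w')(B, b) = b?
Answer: 264293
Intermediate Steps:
Function('y')(R) = Add(-3, Mul(R, Add(4, R))) (Function('y')(R) = Add(-3, Mul(R, Add(Mul(4, Pow(1, -1)), R))) = Add(-3, Mul(R, Add(Mul(4, 1), R))) = Add(-3, Mul(R, Add(4, R))))
Function('O')(o) = Add(2, o)
Function('f')(M) = Add(17, M) (Function('f')(M) = Add(Add(2, M), Mul(-1, -15)) = Add(Add(2, M), 15) = Add(17, M))
Add(Function('y')(171), Add(Function('f')(65), Mul(-1, -234289))) = Add(Add(-3, Pow(171, 2), Mul(4, 171)), Add(Add(17, 65), Mul(-1, -234289))) = Add(Add(-3, 29241, 684), Add(82, 234289)) = Add(29922, 234371) = 264293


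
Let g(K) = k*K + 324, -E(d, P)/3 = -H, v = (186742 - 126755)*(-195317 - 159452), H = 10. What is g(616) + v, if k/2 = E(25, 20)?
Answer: -21281490719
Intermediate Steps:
v = -21281528003 (v = 59987*(-354769) = -21281528003)
E(d, P) = 30 (E(d, P) = -(-3)*10 = -3*(-10) = 30)
k = 60 (k = 2*30 = 60)
g(K) = 324 + 60*K (g(K) = 60*K + 324 = 324 + 60*K)
g(616) + v = (324 + 60*616) - 21281528003 = (324 + 36960) - 21281528003 = 37284 - 21281528003 = -21281490719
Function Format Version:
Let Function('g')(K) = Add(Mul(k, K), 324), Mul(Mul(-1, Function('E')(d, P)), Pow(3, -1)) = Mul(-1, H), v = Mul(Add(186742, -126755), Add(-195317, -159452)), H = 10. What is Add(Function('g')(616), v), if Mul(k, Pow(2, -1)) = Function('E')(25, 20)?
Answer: -21281490719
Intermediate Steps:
v = -21281528003 (v = Mul(59987, -354769) = -21281528003)
Function('E')(d, P) = 30 (Function('E')(d, P) = Mul(-3, Mul(-1, 10)) = Mul(-3, -10) = 30)
k = 60 (k = Mul(2, 30) = 60)
Function('g')(K) = Add(324, Mul(60, K)) (Function('g')(K) = Add(Mul(60, K), 324) = Add(324, Mul(60, K)))
Add(Function('g')(616), v) = Add(Add(324, Mul(60, 616)), -21281528003) = Add(Add(324, 36960), -21281528003) = Add(37284, -21281528003) = -21281490719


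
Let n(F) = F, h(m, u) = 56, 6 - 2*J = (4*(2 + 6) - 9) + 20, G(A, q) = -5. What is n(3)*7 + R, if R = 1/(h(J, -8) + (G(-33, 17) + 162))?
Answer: 4474/213 ≈ 21.005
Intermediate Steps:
J = -37/2 (J = 3 - ((4*(2 + 6) - 9) + 20)/2 = 3 - ((4*8 - 9) + 20)/2 = 3 - ((32 - 9) + 20)/2 = 3 - (23 + 20)/2 = 3 - ½*43 = 3 - 43/2 = -37/2 ≈ -18.500)
R = 1/213 (R = 1/(56 + (-5 + 162)) = 1/(56 + 157) = 1/213 ≈ 0.0046948)
n(3)*7 + R = 3*7 + 1/213 = 21 + 1/213 = 4474/213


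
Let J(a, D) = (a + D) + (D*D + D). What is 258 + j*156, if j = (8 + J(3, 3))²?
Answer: 105714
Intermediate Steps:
J(a, D) = a + D² + 2*D (J(a, D) = (D + a) + (D² + D) = (D + a) + (D + D²) = a + D² + 2*D)
j = 676 (j = (8 + (3 + 3² + 2*3))² = (8 + (3 + 9 + 6))² = (8 + 18)² = 26² = 676)
258 + j*156 = 258 + 676*156 = 258 + 105456 = 105714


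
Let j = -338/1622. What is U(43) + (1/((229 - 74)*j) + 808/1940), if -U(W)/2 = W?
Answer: -217539079/2540915 ≈ -85.615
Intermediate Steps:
U(W) = -2*W
j = -169/811 (j = -338*1/1622 = -169/811 ≈ -0.20838)
U(43) + (1/((229 - 74)*j) + 808/1940) = -2*43 + (1/((229 - 74)*(-169/811)) + 808/1940) = -86 + (-811/169/155 + 808*(1/1940)) = -86 + ((1/155)*(-811/169) + 202/485) = -86 + (-811/26195 + 202/485) = -86 + 979611/2540915 = -217539079/2540915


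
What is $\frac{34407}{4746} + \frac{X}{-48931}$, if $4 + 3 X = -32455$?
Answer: $\frac{1734919055}{232226526} \approx 7.4708$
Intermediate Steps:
$X = - \frac{32459}{3}$ ($X = - \frac{4}{3} + \frac{1}{3} \left(-32455\right) = - \frac{4}{3} - \frac{32455}{3} = - \frac{32459}{3} \approx -10820.0$)
$\frac{34407}{4746} + \frac{X}{-48931} = \frac{34407}{4746} - \frac{32459}{3 \left(-48931\right)} = 34407 \cdot \frac{1}{4746} - - \frac{32459}{146793} = \frac{11469}{1582} + \frac{32459}{146793} = \frac{1734919055}{232226526}$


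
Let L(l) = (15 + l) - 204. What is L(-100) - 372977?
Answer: -373266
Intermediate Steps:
L(l) = -189 + l
L(-100) - 372977 = (-189 - 100) - 372977 = -289 - 372977 = -373266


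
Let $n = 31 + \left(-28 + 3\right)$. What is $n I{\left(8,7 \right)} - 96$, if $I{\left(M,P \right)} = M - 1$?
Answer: $-54$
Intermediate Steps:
$I{\left(M,P \right)} = -1 + M$
$n = 6$ ($n = 31 - 25 = 6$)
$n I{\left(8,7 \right)} - 96 = 6 \left(-1 + 8\right) - 96 = 6 \cdot 7 - 96 = 42 - 96 = -54$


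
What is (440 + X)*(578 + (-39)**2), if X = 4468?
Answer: 10301892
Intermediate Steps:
(440 + X)*(578 + (-39)**2) = (440 + 4468)*(578 + (-39)**2) = 4908*(578 + 1521) = 4908*2099 = 10301892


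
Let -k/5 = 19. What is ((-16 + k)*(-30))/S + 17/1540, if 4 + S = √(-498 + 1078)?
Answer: 1710199/72380 + 555*√145/47 ≈ 165.82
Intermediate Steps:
k = -95 (k = -5*19 = -95)
S = -4 + 2*√145 (S = -4 + √(-498 + 1078) = -4 + √580 = -4 + 2*√145 ≈ 20.083)
((-16 + k)*(-30))/S + 17/1540 = ((-16 - 95)*(-30))/(-4 + 2*√145) + 17/1540 = (-111*(-30))/(-4 + 2*√145) + 17*(1/1540) = 3330/(-4 + 2*√145) + 17/1540 = 17/1540 + 3330/(-4 + 2*√145)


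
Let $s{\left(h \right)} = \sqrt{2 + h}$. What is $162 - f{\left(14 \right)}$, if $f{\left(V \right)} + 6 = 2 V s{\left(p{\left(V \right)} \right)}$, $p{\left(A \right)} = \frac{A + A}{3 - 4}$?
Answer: $168 - 28 i \sqrt{26} \approx 168.0 - 142.77 i$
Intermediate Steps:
$p{\left(A \right)} = - 2 A$ ($p{\left(A \right)} = \frac{2 A}{-1} = 2 A \left(-1\right) = - 2 A$)
$f{\left(V \right)} = -6 + 2 V \sqrt{2 - 2 V}$
$162 - f{\left(14 \right)} = 162 - \left(-6 + 2 \cdot 14 \sqrt{2 - 28}\right) = 162 - \left(-6 + 2 \cdot 14 \sqrt{-26}\right) = 162 - \left(-6 + 2 \cdot 14 i \sqrt{26}\right) = 162 - \left(-6 + 28 i \sqrt{26}\right) = 162 + \left(6 - 28 i \sqrt{26}\right) = 168 - 28 i \sqrt{26}$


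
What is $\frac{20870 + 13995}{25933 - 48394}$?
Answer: $- \frac{34865}{22461} \approx -1.5522$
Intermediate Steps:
$\frac{20870 + 13995}{25933 - 48394} = \frac{34865}{-22461} = 34865 \left(- \frac{1}{22461}\right) = - \frac{34865}{22461}$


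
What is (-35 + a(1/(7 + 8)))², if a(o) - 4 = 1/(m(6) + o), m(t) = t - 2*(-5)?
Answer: 55591936/58081 ≈ 957.14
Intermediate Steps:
m(t) = 10 + t (m(t) = t + 10 = 10 + t)
a(o) = 4 + 1/(16 + o) (a(o) = 4 + 1/((10 + 6) + o) = 4 + 1/(16 + o))
(-35 + a(1/(7 + 8)))² = (-35 + (65 + 4/(7 + 8))/(16 + 1/(7 + 8)))² = (-35 + (65 + 4/15)/(16 + 1/15))² = (-35 + (65 + 4*(1/15))/(16 + 1/15))² = (-35 + (65 + 4/15)/(241/15))² = (-35 + (15/241)*(979/15))² = (-35 + 979/241)² = (-7456/241)² = 55591936/58081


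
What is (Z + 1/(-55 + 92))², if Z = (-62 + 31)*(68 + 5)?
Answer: 7010712900/1369 ≈ 5.1210e+6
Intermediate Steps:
Z = -2263 (Z = -31*73 = -2263)
(Z + 1/(-55 + 92))² = (-2263 + 1/(-55 + 92))² = (-2263 + 1/37)² = (-83730/37)² = 7010712900/1369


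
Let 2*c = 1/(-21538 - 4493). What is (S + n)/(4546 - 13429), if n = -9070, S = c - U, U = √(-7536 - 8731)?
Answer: 472202341/462466746 + I*√16267/8883 ≈ 1.0211 + 0.014358*I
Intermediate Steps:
U = I*√16267 (U = √(-16267) = I*√16267 ≈ 127.54*I)
c = -1/52062 (c = 1/(2*(-21538 - 4493)) = (½)/(-26031) = (½)*(-1/26031) = -1/52062 ≈ -1.9208e-5)
S = -1/52062 - I*√16267 ≈ -1.9208e-5 - 127.54*I
(S + n)/(4546 - 13429) = ((-1/52062 - I*√16267) - 9070)/(4546 - 13429) = (-472202341/52062 - I*√16267)/(-8883) = (-472202341/52062 - I*√16267)*(-1/8883) = 472202341/462466746 + I*√16267/8883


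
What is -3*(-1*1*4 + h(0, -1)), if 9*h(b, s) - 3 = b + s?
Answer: 34/3 ≈ 11.333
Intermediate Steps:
h(b, s) = 1/3 + b/9 + s/9 (h(b, s) = 1/3 + (b + s)/9 = 1/3 + (b/9 + s/9) = 1/3 + b/9 + s/9)
-3*(-1*1*4 + h(0, -1)) = -3*(-1*1*4 + (1/3 + (1/9)*0 + (1/9)*(-1))) = -3*(-1*4 + (1/3 + 0 - 1/9)) = -3*(-4 + 2/9) = -3*(-34/9) = 34/3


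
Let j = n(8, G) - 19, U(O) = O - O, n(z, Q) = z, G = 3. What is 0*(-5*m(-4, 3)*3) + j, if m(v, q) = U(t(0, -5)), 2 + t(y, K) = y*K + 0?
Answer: -11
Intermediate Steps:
t(y, K) = -2 + K*y (t(y, K) = -2 + (y*K + 0) = -2 + (K*y + 0) = -2 + K*y)
U(O) = 0
m(v, q) = 0
j = -11 (j = 8 - 19 = -11)
0*(-5*m(-4, 3)*3) + j = 0*(-5*0*3) - 11 = 0*(0*3) - 11 = 0*0 - 11 = 0 - 11 = -11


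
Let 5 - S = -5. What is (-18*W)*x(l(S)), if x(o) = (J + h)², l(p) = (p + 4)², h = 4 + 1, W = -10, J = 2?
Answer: 8820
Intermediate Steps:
h = 5
S = 10 (S = 5 - 1*(-5) = 5 + 5 = 10)
l(p) = (4 + p)²
x(o) = 49 (x(o) = (2 + 5)² = 7² = 49)
(-18*W)*x(l(S)) = -18*(-10)*49 = 180*49 = 8820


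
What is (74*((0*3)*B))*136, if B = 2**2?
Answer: 0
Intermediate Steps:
B = 4
(74*((0*3)*B))*136 = (74*((0*3)*4))*136 = (74*(0*4))*136 = (74*0)*136 = 0*136 = 0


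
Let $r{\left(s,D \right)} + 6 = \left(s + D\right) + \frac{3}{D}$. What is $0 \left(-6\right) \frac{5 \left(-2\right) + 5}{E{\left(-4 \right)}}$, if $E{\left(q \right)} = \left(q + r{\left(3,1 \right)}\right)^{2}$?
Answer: $0$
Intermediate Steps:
$r{\left(s,D \right)} = -6 + D + s + \frac{3}{D}$ ($r{\left(s,D \right)} = -6 + \left(\left(s + D\right) + \frac{3}{D}\right) = -6 + \left(\left(D + s\right) + \frac{3}{D}\right) = -6 + \left(D + s + \frac{3}{D}\right) = -6 + D + s + \frac{3}{D}$)
$E{\left(q \right)} = \left(1 + q\right)^{2}$ ($E{\left(q \right)} = \left(q + \left(-6 + 1 + 3 + \frac{3}{1}\right)\right)^{2} = \left(q + \left(-6 + 1 + 3 + 3 \cdot 1\right)\right)^{2} = \left(q + \left(-6 + 1 + 3 + 3\right)\right)^{2} = \left(q + 1\right)^{2} = \left(1 + q\right)^{2}$)
$0 \left(-6\right) \frac{5 \left(-2\right) + 5}{E{\left(-4 \right)}} = 0 \left(-6\right) \frac{5 \left(-2\right) + 5}{\left(1 - 4\right)^{2}} = 0 \frac{-10 + 5}{\left(-3\right)^{2}} = 0 \left(- \frac{5}{9}\right) = 0$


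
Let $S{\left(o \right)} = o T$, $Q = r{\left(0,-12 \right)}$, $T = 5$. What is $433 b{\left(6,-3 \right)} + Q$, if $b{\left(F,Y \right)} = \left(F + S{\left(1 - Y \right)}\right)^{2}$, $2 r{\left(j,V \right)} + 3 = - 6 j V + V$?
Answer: $\frac{585401}{2} \approx 2.927 \cdot 10^{5}$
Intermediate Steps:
$r{\left(j,V \right)} = - \frac{3}{2} + \frac{V}{2} - 3 V j$ ($r{\left(j,V \right)} = - \frac{3}{2} + \frac{- 6 j V + V}{2} = - \frac{3}{2} + \frac{- 6 V j + V}{2} = - \frac{3}{2} + \frac{V - 6 V j}{2} = - \frac{3}{2} - \left(- \frac{V}{2} + 3 V j\right) = - \frac{3}{2} + \frac{V}{2} - 3 V j$)
$Q = - \frac{15}{2}$ ($Q = - \frac{3}{2} + \frac{1}{2} \left(-12\right) - \left(-36\right) 0 = - \frac{3}{2} - 6 + 0 = - \frac{15}{2} \approx -7.5$)
$S{\left(o \right)} = 5 o$ ($S{\left(o \right)} = o 5 = 5 o$)
$b{\left(F,Y \right)} = \left(5 + F - 5 Y\right)^{2}$ ($b{\left(F,Y \right)} = \left(F + 5 \left(1 - Y\right)\right)^{2} = \left(F - \left(-5 + 5 Y\right)\right)^{2} = \left(5 + F - 5 Y\right)^{2}$)
$433 b{\left(6,-3 \right)} + Q = 433 \left(5 + 6 - -15\right)^{2} - \frac{15}{2} = 433 \left(5 + 6 + 15\right)^{2} - \frac{15}{2} = 433 \cdot 26^{2} - \frac{15}{2} = 433 \cdot 676 - \frac{15}{2} = 292708 - \frac{15}{2} = \frac{585401}{2}$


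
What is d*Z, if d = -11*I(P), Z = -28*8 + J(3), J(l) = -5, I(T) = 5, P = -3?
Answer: 12595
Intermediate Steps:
Z = -229 (Z = -28*8 - 5 = -224 - 5 = -229)
d = -55 (d = -11*5 = -55)
d*Z = -55*(-229) = 12595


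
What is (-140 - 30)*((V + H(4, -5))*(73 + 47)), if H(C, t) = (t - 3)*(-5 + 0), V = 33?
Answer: -1489200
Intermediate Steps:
H(C, t) = 15 - 5*t (H(C, t) = (-3 + t)*(-5) = 15 - 5*t)
(-140 - 30)*((V + H(4, -5))*(73 + 47)) = (-140 - 30)*((33 + (15 - 5*(-5)))*(73 + 47)) = -170*(33 + (15 + 25))*120 = -170*(33 + 40)*120 = -12410*120 = -170*8760 = -1489200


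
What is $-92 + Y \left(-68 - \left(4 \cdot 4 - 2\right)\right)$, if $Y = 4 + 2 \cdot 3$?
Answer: $-912$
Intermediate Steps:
$Y = 10$ ($Y = 4 + 6 = 10$)
$-92 + Y \left(-68 - \left(4 \cdot 4 - 2\right)\right) = -92 + 10 \left(-68 - \left(4 \cdot 4 - 2\right)\right) = -92 + 10 \left(-68 - \left(16 - 2\right)\right) = -92 + 10 \left(-68 - 14\right) = -92 + 10 \left(-82\right) = -92 - 820 = -912$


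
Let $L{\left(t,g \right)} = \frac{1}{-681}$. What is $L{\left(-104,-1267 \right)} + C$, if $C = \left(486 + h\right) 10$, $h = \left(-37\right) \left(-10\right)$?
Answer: $\frac{5829359}{681} \approx 8560.0$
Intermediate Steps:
$L{\left(t,g \right)} = - \frac{1}{681}$
$h = 370$
$C = 8560$ ($C = \left(486 + 370\right) 10 = 856 \cdot 10 = 8560$)
$L{\left(-104,-1267 \right)} + C = - \frac{1}{681} + 8560 = \frac{5829359}{681}$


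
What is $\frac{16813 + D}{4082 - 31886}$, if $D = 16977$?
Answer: $- \frac{16895}{13902} \approx -1.2153$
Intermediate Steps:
$\frac{16813 + D}{4082 - 31886} = \frac{16813 + 16977}{4082 - 31886} = \frac{33790}{-27804} = 33790 \left(- \frac{1}{27804}\right) = - \frac{16895}{13902}$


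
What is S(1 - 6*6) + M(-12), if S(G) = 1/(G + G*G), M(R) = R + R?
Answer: -28559/1190 ≈ -23.999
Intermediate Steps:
M(R) = 2*R
S(G) = 1/(G + G²)
S(1 - 6*6) + M(-12) = 1/((1 - 6*6)*(1 + (1 - 6*6))) + 2*(-12) = 1/((1 - 36)*(1 + (1 - 36))) - 24 = 1/((-35)*(1 - 35)) - 24 = -1/35/(-34) - 24 = -1/35*(-1/34) - 24 = 1/1190 - 24 = -28559/1190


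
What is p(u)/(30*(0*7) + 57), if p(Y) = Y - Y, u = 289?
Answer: 0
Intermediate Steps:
p(Y) = 0
p(u)/(30*(0*7) + 57) = 0/(30*(0*7) + 57) = 0/(30*0 + 57) = 0/(0 + 57) = 0/57 = 0*(1/57) = 0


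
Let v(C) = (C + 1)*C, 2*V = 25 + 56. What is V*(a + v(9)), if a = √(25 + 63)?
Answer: 3645 + 81*√22 ≈ 4024.9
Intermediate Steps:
V = 81/2 (V = (25 + 56)/2 = (½)*81 = 81/2 ≈ 40.500)
v(C) = C*(1 + C) (v(C) = (1 + C)*C = C*(1 + C))
a = 2*√22 (a = √88 = 2*√22 ≈ 9.3808)
V*(a + v(9)) = 81*(2*√22 + 9*(1 + 9))/2 = 81*(2*√22 + 9*10)/2 = 81*(2*√22 + 90)/2 = 81*(90 + 2*√22)/2 = 3645 + 81*√22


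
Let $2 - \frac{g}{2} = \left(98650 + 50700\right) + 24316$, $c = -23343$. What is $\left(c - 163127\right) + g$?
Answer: $-533798$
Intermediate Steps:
$g = -347328$ ($g = 4 - 2 \left(\left(98650 + 50700\right) + 24316\right) = 4 - 2 \left(149350 + 24316\right) = 4 - 347332 = -347328$)
$\left(c - 163127\right) + g = \left(-23343 - 163127\right) - 347328 = -186470 - 347328 = -533798$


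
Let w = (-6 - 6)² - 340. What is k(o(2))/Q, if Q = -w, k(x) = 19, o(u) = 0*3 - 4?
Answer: 19/196 ≈ 0.096939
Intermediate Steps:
o(u) = -4 (o(u) = 0 - 4 = -4)
w = -196 (w = (-12)² - 340 = 144 - 340 = -196)
Q = 196 (Q = -1*(-196) = 196)
k(o(2))/Q = 19/196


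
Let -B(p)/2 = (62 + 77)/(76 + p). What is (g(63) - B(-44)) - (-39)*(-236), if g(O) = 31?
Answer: -146629/16 ≈ -9164.3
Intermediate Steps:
B(p) = -278/(76 + p) (B(p) = -2*(62 + 77)/(76 + p) = -278/(76 + p))
(g(63) - B(-44)) - (-39)*(-236) = (31 - (-278)/(76 - 44)) - (-39)*(-236) = (31 - (-278)/32) - 1*9204 = (31 - (-278)/32) - 9204 = (31 - 1*(-139/16)) - 9204 = (31 + 139/16) - 9204 = 635/16 - 9204 = -146629/16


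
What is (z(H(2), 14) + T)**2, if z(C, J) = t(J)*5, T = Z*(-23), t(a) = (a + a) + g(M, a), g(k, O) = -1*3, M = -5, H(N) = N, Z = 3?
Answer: 3136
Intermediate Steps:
g(k, O) = -3
t(a) = -3 + 2*a (t(a) = (a + a) - 3 = 2*a - 3 = -3 + 2*a)
T = -69 (T = 3*(-23) = -69)
z(C, J) = -15 + 10*J (z(C, J) = (-3 + 2*J)*5 = -15 + 10*J)
(z(H(2), 14) + T)**2 = ((-15 + 10*14) - 69)**2 = ((-15 + 140) - 69)**2 = (125 - 69)**2 = 56**2 = 3136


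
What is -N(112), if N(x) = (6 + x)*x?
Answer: -13216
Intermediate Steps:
N(x) = x*(6 + x)
-N(112) = -112*(6 + 112) = -112*118 = -1*13216 = -13216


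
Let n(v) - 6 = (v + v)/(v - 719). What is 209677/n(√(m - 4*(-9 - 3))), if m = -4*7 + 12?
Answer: 2560296505/73262 + 2374138*√2/36631 ≈ 35039.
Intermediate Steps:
m = -16 (m = -28 + 12 = -16)
n(v) = 6 + 2*v/(-719 + v) (n(v) = 6 + (v + v)/(v - 719) = 6 + (2*v)/(-719 + v) = 6 + 2*v/(-719 + v))
209677/n(√(m - 4*(-9 - 3))) = 209677/((2*(-2157 + 4*√(-16 - 4*(-9 - 3)))/(-719 + √(-16 - 4*(-9 - 3))))) = 209677/((2*(-2157 + 4*√(-16 - 4*(-12)))/(-719 + √(-16 - 4*(-12))))) = 209677/((2*(-2157 + 4*√(-16 + 48))/(-719 + √(-16 + 48)))) = 209677/((2*(-2157 + 4*√32)/(-719 + √32))) = 209677/((2*(-2157 + 4*(4*√2))/(-719 + 4*√2))) = 209677/((2*(-2157 + 16*√2)/(-719 + 4*√2))) = 209677*((-719 + 4*√2)/(2*(-2157 + 16*√2))) = 209677*(-719 + 4*√2)/(2*(-2157 + 16*√2))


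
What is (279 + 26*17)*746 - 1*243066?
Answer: 294800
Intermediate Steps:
(279 + 26*17)*746 - 1*243066 = (279 + 442)*746 - 243066 = 721*746 - 243066 = 537866 - 243066 = 294800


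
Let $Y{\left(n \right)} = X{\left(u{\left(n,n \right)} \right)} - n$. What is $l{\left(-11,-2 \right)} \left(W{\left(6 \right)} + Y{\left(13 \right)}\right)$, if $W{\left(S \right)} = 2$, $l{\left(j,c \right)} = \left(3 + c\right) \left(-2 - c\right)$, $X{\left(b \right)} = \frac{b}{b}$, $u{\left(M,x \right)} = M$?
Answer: $0$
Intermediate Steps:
$X{\left(b \right)} = 1$
$l{\left(j,c \right)} = \left(-2 - c\right) \left(3 + c\right)$
$Y{\left(n \right)} = 1 - n$
$l{\left(-11,-2 \right)} \left(W{\left(6 \right)} + Y{\left(13 \right)}\right) = \left(-6 - \left(-2\right)^{2} - -10\right) \left(2 + \left(1 - 13\right)\right) = \left(-6 - 4 + 10\right) \left(2 + \left(1 - 13\right)\right) = \left(-6 - 4 + 10\right) \left(2 - 12\right) = 0 \left(-10\right) = 0$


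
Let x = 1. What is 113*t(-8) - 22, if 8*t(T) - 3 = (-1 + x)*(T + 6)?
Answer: 163/8 ≈ 20.375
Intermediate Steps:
t(T) = 3/8 (t(T) = 3/8 + ((-1 + 1)*(T + 6))/8 = 3/8 + (0*(6 + T))/8 = 3/8 + (1/8)*0 = 3/8 + 0 = 3/8)
113*t(-8) - 22 = 113*(3/8) - 22 = 339/8 - 22 = 163/8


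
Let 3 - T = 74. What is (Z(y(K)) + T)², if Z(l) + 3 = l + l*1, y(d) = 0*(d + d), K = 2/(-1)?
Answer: 5476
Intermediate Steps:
T = -71 (T = 3 - 1*74 = 3 - 74 = -71)
K = -2 (K = 2*(-1) = -2)
y(d) = 0 (y(d) = 0*(2*d) = 0)
Z(l) = -3 + 2*l (Z(l) = -3 + (l + l*1) = -3 + (l + l) = -3 + 2*l)
(Z(y(K)) + T)² = ((-3 + 2*0) - 71)² = ((-3 + 0) - 71)² = (-3 - 71)² = (-74)² = 5476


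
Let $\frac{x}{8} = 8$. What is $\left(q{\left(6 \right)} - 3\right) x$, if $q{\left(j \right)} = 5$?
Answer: $128$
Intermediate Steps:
$x = 64$ ($x = 8 \cdot 8 = 64$)
$\left(q{\left(6 \right)} - 3\right) x = \left(5 - 3\right) 64 = 2 \cdot 64 = 128$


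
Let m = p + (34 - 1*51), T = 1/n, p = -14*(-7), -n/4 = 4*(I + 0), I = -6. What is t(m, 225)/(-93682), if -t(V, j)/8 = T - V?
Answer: -7775/1124184 ≈ -0.0069161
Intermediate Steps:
n = 96 (n = -16*(-6 + 0) = -16*(-6) = -4*(-24) = 96)
p = 98
T = 1/96 ≈ 0.010417
m = 81 (m = 98 + (34 - 1*51) = 98 + (34 - 51) = 98 - 17 = 81)
t(V, j) = -1/12 + 8*V (t(V, j) = -8*(1/96 - V) = -1/12 + 8*V)
t(m, 225)/(-93682) = (-1/12 + 8*81)/(-93682) = (-1/12 + 648)*(-1/93682) = (7775/12)*(-1/93682) = -7775/1124184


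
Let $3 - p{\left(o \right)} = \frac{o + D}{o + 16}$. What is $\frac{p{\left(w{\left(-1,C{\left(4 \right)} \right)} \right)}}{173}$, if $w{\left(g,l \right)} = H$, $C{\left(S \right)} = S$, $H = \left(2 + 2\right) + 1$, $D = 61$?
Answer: $- \frac{1}{1211} \approx -0.00082576$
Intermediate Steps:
$H = 5$ ($H = 4 + 1 = 5$)
$w{\left(g,l \right)} = 5$
$p{\left(o \right)} = 3 - \frac{61 + o}{16 + o}$ ($p{\left(o \right)} = 3 - \frac{o + 61}{o + 16} = 3 - \frac{61 + o}{16 + o}$)
$\frac{p{\left(w{\left(-1,C{\left(4 \right)} \right)} \right)}}{173} = \frac{\frac{1}{16 + 5} \left(-13 + 2 \cdot 5\right)}{173} = \frac{-13 + 10}{21} \cdot \frac{1}{173} = \frac{1}{21} \left(-3\right) \frac{1}{173} = \left(- \frac{1}{7}\right) \frac{1}{173} = - \frac{1}{1211}$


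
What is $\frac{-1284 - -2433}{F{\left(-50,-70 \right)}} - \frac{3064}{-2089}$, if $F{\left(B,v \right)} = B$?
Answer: $- \frac{2247061}{104450} \approx -21.513$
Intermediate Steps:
$\frac{-1284 - -2433}{F{\left(-50,-70 \right)}} - \frac{3064}{-2089} = \frac{-1284 - -2433}{-50} - \frac{3064}{-2089} = \left(-1284 + 2433\right) \left(- \frac{1}{50}\right) - - \frac{3064}{2089} = 1149 \left(- \frac{1}{50}\right) + \frac{3064}{2089} = - \frac{1149}{50} + \frac{3064}{2089} = - \frac{2247061}{104450}$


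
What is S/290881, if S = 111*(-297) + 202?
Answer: -32765/290881 ≈ -0.11264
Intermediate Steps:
S = -32765 (S = -32967 + 202 = -32765)
S/290881 = -32765/290881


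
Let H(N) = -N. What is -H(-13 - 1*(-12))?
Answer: -1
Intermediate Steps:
-H(-13 - 1*(-12)) = -(-1)*(-13 - 1*(-12)) = -(-1)*(-13 + 12) = -(-1)*(-1) = -1*1 = -1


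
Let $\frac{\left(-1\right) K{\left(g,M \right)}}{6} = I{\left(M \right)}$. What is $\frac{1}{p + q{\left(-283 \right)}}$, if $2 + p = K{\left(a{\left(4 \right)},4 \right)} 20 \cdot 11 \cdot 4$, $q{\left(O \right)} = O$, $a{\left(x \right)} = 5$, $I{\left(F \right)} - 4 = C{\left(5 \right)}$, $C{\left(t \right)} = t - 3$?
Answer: $- \frac{1}{31965} \approx -3.1284 \cdot 10^{-5}$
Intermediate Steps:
$C{\left(t \right)} = -3 + t$ ($C{\left(t \right)} = t - 3 = -3 + t$)
$I{\left(F \right)} = 6$ ($I{\left(F \right)} = 4 + \left(-3 + 5\right) = 4 + 2 = 6$)
$K{\left(g,M \right)} = -36$ ($K{\left(g,M \right)} = \left(-6\right) 6 = -36$)
$p = -31682$ ($p = -2 - 36 \cdot 20 \cdot 11 \cdot 4 = -2 - 36 \cdot 220 \cdot 4 = -2 - 31680 = -31682$)
$\frac{1}{p + q{\left(-283 \right)}} = \frac{1}{-31682 - 283} = \frac{1}{-31965} = - \frac{1}{31965}$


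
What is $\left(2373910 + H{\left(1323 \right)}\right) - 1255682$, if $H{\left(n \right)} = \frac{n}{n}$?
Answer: $1118229$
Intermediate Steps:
$H{\left(n \right)} = 1$
$\left(2373910 + H{\left(1323 \right)}\right) - 1255682 = \left(2373910 + 1\right) - 1255682 = 2373911 - 1255682 = 1118229$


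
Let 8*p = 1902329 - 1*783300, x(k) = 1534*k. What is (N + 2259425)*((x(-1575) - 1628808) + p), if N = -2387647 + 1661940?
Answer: -23956548628265/4 ≈ -5.9891e+12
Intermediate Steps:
p = 1119029/8 (p = (1902329 - 1*783300)/8 = (1902329 - 783300)/8 = (⅛)*1119029 = 1119029/8 ≈ 1.3988e+5)
N = -725707
(N + 2259425)*((x(-1575) - 1628808) + p) = (-725707 + 2259425)*((1534*(-1575) - 1628808) + 1119029/8) = 1533718*((-2416050 - 1628808) + 1119029/8) = 1533718*(-4044858 + 1119029/8) = 1533718*(-31239835/8) = -23956548628265/4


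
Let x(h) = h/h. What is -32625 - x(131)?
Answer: -32626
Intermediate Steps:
x(h) = 1
-32625 - x(131) = -32625 - 1*1 = -32625 - 1 = -32626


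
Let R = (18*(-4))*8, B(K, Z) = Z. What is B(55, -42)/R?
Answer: 7/96 ≈ 0.072917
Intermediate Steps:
R = -576 (R = -72*8 = -576)
B(55, -42)/R = -42/(-576) = -42*(-1/576) = 7/96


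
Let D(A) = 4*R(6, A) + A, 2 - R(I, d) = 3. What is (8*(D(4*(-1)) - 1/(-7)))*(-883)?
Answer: 388520/7 ≈ 55503.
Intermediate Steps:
R(I, d) = -1 (R(I, d) = 2 - 1*3 = 2 - 3 = -1)
D(A) = -4 + A (D(A) = 4*(-1) + A = -4 + A)
(8*(D(4*(-1)) - 1/(-7)))*(-883) = (8*((-4 + 4*(-1)) - 1/(-7)))*(-883) = (8*((-4 - 4) - 1*(-1/7)))*(-883) = (8*(-8 + 1/7))*(-883) = (8*(-55/7))*(-883) = -440/7*(-883) = 388520/7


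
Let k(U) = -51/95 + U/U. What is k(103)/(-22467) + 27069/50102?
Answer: 57772921697/106935955230 ≈ 0.54026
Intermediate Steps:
k(U) = 44/95 (k(U) = -51*1/95 + 1 = -51/95 + 1 = 44/95)
k(103)/(-22467) + 27069/50102 = (44/95)/(-22467) + 27069/50102 = (44/95)*(-1/22467) + 27069*(1/50102) = -44/2134365 + 27069/50102 = 57772921697/106935955230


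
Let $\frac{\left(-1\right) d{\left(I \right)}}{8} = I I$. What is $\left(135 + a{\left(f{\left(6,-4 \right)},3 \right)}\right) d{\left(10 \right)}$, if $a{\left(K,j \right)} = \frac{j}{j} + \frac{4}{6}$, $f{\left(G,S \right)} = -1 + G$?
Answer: $- \frac{328000}{3} \approx -1.0933 \cdot 10^{5}$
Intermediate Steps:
$d{\left(I \right)} = - 8 I^{2}$ ($d{\left(I \right)} = - 8 I I = - 8 I^{2}$)
$a{\left(K,j \right)} = \frac{5}{3}$ ($a{\left(K,j \right)} = 1 + 4 \cdot \frac{1}{6} = 1 + \frac{2}{3} = \frac{5}{3}$)
$\left(135 + a{\left(f{\left(6,-4 \right)},3 \right)}\right) d{\left(10 \right)} = \left(135 + \frac{5}{3}\right) \left(- 8 \cdot 10^{2}\right) = \frac{410 \left(\left(-8\right) 100\right)}{3} = \frac{410}{3} \left(-800\right) = - \frac{328000}{3}$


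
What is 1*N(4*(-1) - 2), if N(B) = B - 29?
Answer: -35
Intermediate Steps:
N(B) = -29 + B
1*N(4*(-1) - 2) = 1*(-29 + (4*(-1) - 2)) = 1*(-29 + (-4 - 2)) = 1*(-29 - 6) = 1*(-35) = -35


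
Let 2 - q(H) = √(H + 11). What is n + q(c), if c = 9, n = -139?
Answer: -137 - 2*√5 ≈ -141.47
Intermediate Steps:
q(H) = 2 - √(11 + H) (q(H) = 2 - √(H + 11) = 2 - √(11 + H))
n + q(c) = -139 + (2 - √(11 + 9)) = -139 + (2 - √20) = -139 + (2 - 2*√5) = -137 - 2*√5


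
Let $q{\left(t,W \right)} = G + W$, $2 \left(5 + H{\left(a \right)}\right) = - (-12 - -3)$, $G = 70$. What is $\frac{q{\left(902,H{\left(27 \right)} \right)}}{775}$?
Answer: $\frac{139}{1550} \approx 0.089677$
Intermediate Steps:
$H{\left(a \right)} = - \frac{1}{2}$ ($H{\left(a \right)} = -5 + \frac{\left(-1\right) \left(-12 - -3\right)}{2} = -5 + \frac{\left(-1\right) \left(-12 + 3\right)}{2} = -5 + \frac{\left(-1\right) \left(-9\right)}{2} = -5 + \frac{1}{2} \cdot 9 = -5 + \frac{9}{2} = - \frac{1}{2}$)
$q{\left(t,W \right)} = 70 + W$
$\frac{q{\left(902,H{\left(27 \right)} \right)}}{775} = \frac{70 - \frac{1}{2}}{775} = \frac{139}{2} \cdot \frac{1}{775} = \frac{139}{1550}$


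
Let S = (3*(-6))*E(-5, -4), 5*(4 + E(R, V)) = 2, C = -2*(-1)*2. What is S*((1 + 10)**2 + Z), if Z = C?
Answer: 8100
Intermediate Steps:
C = 4 (C = 2*2 = 4)
E(R, V) = -18/5 (E(R, V) = -4 + (1/5)*2 = -4 + 2/5 = -18/5)
Z = 4
S = 324/5 (S = (3*(-6))*(-18/5) = -18*(-18/5) = 324/5 ≈ 64.800)
S*((1 + 10)**2 + Z) = 324*((1 + 10)**2 + 4)/5 = 324*(11**2 + 4)/5 = 324*(121 + 4)/5 = (324/5)*125 = 8100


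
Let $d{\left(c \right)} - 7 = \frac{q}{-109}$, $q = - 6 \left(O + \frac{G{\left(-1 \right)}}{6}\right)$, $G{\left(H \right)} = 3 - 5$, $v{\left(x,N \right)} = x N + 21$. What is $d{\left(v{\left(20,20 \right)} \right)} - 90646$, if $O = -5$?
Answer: $- \frac{9879683}{109} \approx -90639.0$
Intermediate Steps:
$v{\left(x,N \right)} = 21 + N x$ ($v{\left(x,N \right)} = N x + 21 = 21 + N x$)
$G{\left(H \right)} = -2$
$q = 32$ ($q = - 6 \left(-5 - \frac{2}{6}\right) = - 6 \left(-5 - \frac{1}{3}\right) = \left(-6\right) \left(- \frac{16}{3}\right) = 32$)
$d{\left(c \right)} = \frac{731}{109}$ ($d{\left(c \right)} = 7 + \frac{32}{-109} = 7 + 32 \left(- \frac{1}{109}\right) = 7 - \frac{32}{109} = \frac{731}{109}$)
$d{\left(v{\left(20,20 \right)} \right)} - 90646 = \frac{731}{109} - 90646 = - \frac{9879683}{109}$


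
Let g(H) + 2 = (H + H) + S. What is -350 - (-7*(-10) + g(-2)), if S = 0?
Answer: -414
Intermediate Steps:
g(H) = -2 + 2*H (g(H) = -2 + ((H + H) + 0) = -2 + (2*H + 0) = -2 + 2*H)
-350 - (-7*(-10) + g(-2)) = -350 - (-7*(-10) + (-2 + 2*(-2))) = -350 - (70 + (-2 - 4)) = -350 - (70 - 6) = -350 - 1*64 = -350 - 64 = -414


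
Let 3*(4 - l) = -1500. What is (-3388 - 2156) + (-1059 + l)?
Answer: -6099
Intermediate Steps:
l = 504 (l = 4 - ⅓*(-1500) = 4 + 500 = 504)
(-3388 - 2156) + (-1059 + l) = (-3388 - 2156) + (-1059 + 504) = -5544 - 555 = -6099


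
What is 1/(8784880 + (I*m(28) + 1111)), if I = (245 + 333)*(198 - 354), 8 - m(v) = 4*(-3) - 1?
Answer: 1/6892463 ≈ 1.4509e-7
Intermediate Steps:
m(v) = 21 (m(v) = 8 - (4*(-3) - 1) = 8 - (-12 - 1) = 8 - 1*(-13) = 8 + 13 = 21)
I = -90168 (I = 578*(-156) = -90168)
1/(8784880 + (I*m(28) + 1111)) = 1/(8784880 + (-90168*21 + 1111)) = 1/(8784880 + (-1893528 + 1111)) = 1/(8784880 - 1892417) = 1/6892463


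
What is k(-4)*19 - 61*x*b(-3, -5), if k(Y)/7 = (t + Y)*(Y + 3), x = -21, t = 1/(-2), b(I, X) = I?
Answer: -6489/2 ≈ -3244.5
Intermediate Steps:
t = -1/2 ≈ -0.50000
k(Y) = 7*(3 + Y)*(-1/2 + Y) (k(Y) = 7*((-1/2 + Y)*(Y + 3)) = 7*((-1/2 + Y)*(3 + Y)) = 7*((3 + Y)*(-1/2 + Y)) = 7*(3 + Y)*(-1/2 + Y))
k(-4)*19 - 61*x*b(-3, -5) = (-21/2 + 7*(-4)**2 + (35/2)*(-4))*19 - (-1281)*(-3) = (-21/2 + 7*16 - 70)*19 - 61*63 = (-21/2 + 112 - 70)*19 - 3843 = (63/2)*19 - 3843 = 1197/2 - 3843 = -6489/2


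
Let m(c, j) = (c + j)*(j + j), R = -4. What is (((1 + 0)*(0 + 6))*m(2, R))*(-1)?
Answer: -96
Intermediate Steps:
m(c, j) = 2*j*(c + j) (m(c, j) = (c + j)*(2*j) = 2*j*(c + j))
(((1 + 0)*(0 + 6))*m(2, R))*(-1) = (((1 + 0)*(0 + 6))*(2*(-4)*(2 - 4)))*(-1) = ((1*6)*(2*(-4)*(-2)))*(-1) = (6*16)*(-1) = 96*(-1) = -96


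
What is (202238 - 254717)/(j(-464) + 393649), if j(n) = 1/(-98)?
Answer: -5142942/38577601 ≈ -0.13331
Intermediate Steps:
j(n) = -1/98
(202238 - 254717)/(j(-464) + 393649) = (202238 - 254717)/(-1/98 + 393649) = -52479/38577601/98 = -52479*98/38577601 = -5142942/38577601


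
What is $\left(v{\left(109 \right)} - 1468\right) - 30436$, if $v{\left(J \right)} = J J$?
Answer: $-20023$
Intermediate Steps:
$v{\left(J \right)} = J^{2}$
$\left(v{\left(109 \right)} - 1468\right) - 30436 = \left(109^{2} - 1468\right) - 30436 = \left(11881 - 1468\right) - 30436 = 10413 - 30436 = -20023$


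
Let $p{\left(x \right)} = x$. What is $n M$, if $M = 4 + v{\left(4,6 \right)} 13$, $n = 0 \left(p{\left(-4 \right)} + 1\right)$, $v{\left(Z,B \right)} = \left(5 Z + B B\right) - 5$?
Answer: $0$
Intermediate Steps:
$v{\left(Z,B \right)} = -5 + B^{2} + 5 Z$ ($v{\left(Z,B \right)} = \left(5 Z + B^{2}\right) - 5 = \left(B^{2} + 5 Z\right) - 5 = -5 + B^{2} + 5 Z$)
$n = 0$ ($n = 0 \left(-4 + 1\right) = 0 \left(-3\right) = 0$)
$M = 667$ ($M = 4 + \left(-5 + 6^{2} + 5 \cdot 4\right) 13 = 4 + \left(-5 + 36 + 20\right) 13 = 4 + 51 \cdot 13 = 4 + 663 = 667$)
$n M = 0 \cdot 667 = 0$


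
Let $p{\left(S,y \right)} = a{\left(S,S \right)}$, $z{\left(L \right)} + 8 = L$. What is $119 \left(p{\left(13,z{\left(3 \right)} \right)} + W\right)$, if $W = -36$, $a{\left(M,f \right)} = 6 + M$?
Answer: $-2023$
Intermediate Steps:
$z{\left(L \right)} = -8 + L$
$p{\left(S,y \right)} = 6 + S$
$119 \left(p{\left(13,z{\left(3 \right)} \right)} + W\right) = 119 \left(\left(6 + 13\right) - 36\right) = 119 \left(19 - 36\right) = 119 \left(-17\right) = -2023$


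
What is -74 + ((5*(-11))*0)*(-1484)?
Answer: -74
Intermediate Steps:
-74 + ((5*(-11))*0)*(-1484) = -74 - 55*0*(-1484) = -74 + 0*(-1484) = -74 + 0 = -74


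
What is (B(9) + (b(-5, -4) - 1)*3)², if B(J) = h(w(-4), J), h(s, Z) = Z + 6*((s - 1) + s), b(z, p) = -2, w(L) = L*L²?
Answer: 599076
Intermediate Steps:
w(L) = L³
h(s, Z) = -6 + Z + 12*s (h(s, Z) = Z + 6*((-1 + s) + s) = Z + 6*(-1 + 2*s) = Z + (-6 + 12*s) = -6 + Z + 12*s)
B(J) = -774 + J (B(J) = -6 + J + 12*(-4)³ = -6 + J + 12*(-64) = -6 + J - 768 = -774 + J)
(B(9) + (b(-5, -4) - 1)*3)² = ((-774 + 9) + (-2 - 1)*3)² = (-765 - 3*3)² = (-765 - 9)² = (-774)² = 599076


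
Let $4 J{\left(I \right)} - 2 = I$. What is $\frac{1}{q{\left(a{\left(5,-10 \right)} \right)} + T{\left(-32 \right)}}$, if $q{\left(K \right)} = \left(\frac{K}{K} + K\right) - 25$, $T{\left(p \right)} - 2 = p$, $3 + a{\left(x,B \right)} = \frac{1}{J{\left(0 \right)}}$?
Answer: $- \frac{1}{55} \approx -0.018182$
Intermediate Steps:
$J{\left(I \right)} = \frac{1}{2} + \frac{I}{4}$
$a{\left(x,B \right)} = -1$ ($a{\left(x,B \right)} = -3 + \frac{1}{\frac{1}{2} + \frac{1}{4} \cdot 0} = -3 + \frac{1}{\frac{1}{2} + 0} = -3 + \frac{1}{\frac{1}{2}} = -3 + 2 = -1$)
$T{\left(p \right)} = 2 + p$
$q{\left(K \right)} = -24 + K$ ($q{\left(K \right)} = \left(1 + K\right) - 25 = -24 + K$)
$\frac{1}{q{\left(a{\left(5,-10 \right)} \right)} + T{\left(-32 \right)}} = \frac{1}{\left(-24 - 1\right) + \left(2 - 32\right)} = \frac{1}{-25 - 30} = \frac{1}{-55} = - \frac{1}{55}$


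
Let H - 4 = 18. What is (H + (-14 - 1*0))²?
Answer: 64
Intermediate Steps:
H = 22 (H = 4 + 18 = 22)
(H + (-14 - 1*0))² = (22 + (-14 - 1*0))² = (22 + (-14 + 0))² = (22 - 14)² = 8² = 64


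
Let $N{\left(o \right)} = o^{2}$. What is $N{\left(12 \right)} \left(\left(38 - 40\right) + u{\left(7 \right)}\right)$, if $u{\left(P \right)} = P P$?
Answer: $6768$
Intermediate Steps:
$u{\left(P \right)} = P^{2}$
$N{\left(12 \right)} \left(\left(38 - 40\right) + u{\left(7 \right)}\right) = 12^{2} \left(\left(38 - 40\right) + 7^{2}\right) = 144 \left(-2 + 49\right) = 144 \cdot 47 = 6768$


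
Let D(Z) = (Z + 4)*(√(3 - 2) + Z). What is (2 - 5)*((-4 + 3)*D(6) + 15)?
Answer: 165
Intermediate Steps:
D(Z) = (1 + Z)*(4 + Z) (D(Z) = (4 + Z)*(√1 + Z) = (4 + Z)*(1 + Z) = (1 + Z)*(4 + Z))
(2 - 5)*((-4 + 3)*D(6) + 15) = (2 - 5)*((-4 + 3)*(4 + 6² + 5*6) + 15) = -3*(-(4 + 36 + 30) + 15) = -3*(-1*70 + 15) = -3*(-70 + 15) = -3*(-55) = 165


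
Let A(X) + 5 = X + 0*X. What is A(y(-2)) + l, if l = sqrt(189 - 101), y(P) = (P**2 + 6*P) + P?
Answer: -15 + 2*sqrt(22) ≈ -5.6192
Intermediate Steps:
y(P) = P**2 + 7*P
l = 2*sqrt(22) (l = sqrt(88) = 2*sqrt(22) ≈ 9.3808)
A(X) = -5 + X (A(X) = -5 + (X + 0*X) = -5 + (X + 0) = -5 + X)
A(y(-2)) + l = (-5 - 2*(7 - 2)) + 2*sqrt(22) = (-5 - 2*5) + 2*sqrt(22) = (-5 - 10) + 2*sqrt(22) = -15 + 2*sqrt(22)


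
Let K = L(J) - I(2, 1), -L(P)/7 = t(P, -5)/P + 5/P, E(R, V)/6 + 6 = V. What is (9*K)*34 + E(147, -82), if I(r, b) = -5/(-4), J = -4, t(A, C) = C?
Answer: -1821/2 ≈ -910.50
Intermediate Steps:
E(R, V) = -36 + 6*V
L(P) = 0 (L(P) = -7*(-5/P + 5/P) = -7*0 = 0)
I(r, b) = 5/4 (I(r, b) = -5*(-¼) = 5/4)
K = -5/4 (K = 0 - 1*5/4 = 0 - 5/4 = -5/4 ≈ -1.2500)
(9*K)*34 + E(147, -82) = (9*(-5/4))*34 + (-36 + 6*(-82)) = -45/4*34 + (-36 - 492) = -765/2 - 528 = -1821/2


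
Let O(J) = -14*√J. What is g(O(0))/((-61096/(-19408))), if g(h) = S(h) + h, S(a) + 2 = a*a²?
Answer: -4852/7637 ≈ -0.63533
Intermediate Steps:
S(a) = -2 + a³ (S(a) = -2 + a*a² = -2 + a³)
g(h) = -2 + h + h³ (g(h) = (-2 + h³) + h = -2 + h + h³)
g(O(0))/((-61096/(-19408))) = (-2 - 14*√0 + (-14*√0)³)/((-61096/(-19408))) = (-2 - 14*0 + (-14*0)³)/((-61096*(-1/19408))) = (-2 + 0 + 0³)/(7637/2426) = (-2 + 0 + 0)*(2426/7637) = -2*2426/7637 = -4852/7637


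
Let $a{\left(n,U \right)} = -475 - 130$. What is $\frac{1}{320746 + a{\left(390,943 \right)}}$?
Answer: $\frac{1}{320141} \approx 3.1236 \cdot 10^{-6}$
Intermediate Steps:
$a{\left(n,U \right)} = -605$
$\frac{1}{320746 + a{\left(390,943 \right)}} = \frac{1}{320746 - 605} = \frac{1}{320141}$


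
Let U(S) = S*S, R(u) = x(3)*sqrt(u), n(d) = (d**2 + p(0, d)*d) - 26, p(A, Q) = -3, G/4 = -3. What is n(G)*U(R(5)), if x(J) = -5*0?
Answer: 0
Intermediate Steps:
G = -12 (G = 4*(-3) = -12)
x(J) = 0
n(d) = -26 + d**2 - 3*d (n(d) = (d**2 - 3*d) - 26 = -26 + d**2 - 3*d)
R(u) = 0 (R(u) = 0*sqrt(u) = 0)
U(S) = S**2
n(G)*U(R(5)) = (-26 + (-12)**2 - 3*(-12))*0**2 = (-26 + 144 + 36)*0 = 154*0 = 0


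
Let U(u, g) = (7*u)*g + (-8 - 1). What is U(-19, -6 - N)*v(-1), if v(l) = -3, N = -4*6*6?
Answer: 55089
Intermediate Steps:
N = -144 (N = -24*6 = -144)
U(u, g) = -9 + 7*g*u (U(u, g) = 7*g*u - 9 = -9 + 7*g*u)
U(-19, -6 - N)*v(-1) = (-9 + 7*(-6 - 1*(-144))*(-19))*(-3) = (-9 + 7*(-6 + 144)*(-19))*(-3) = (-9 + 7*138*(-19))*(-3) = (-9 - 18354)*(-3) = -18363*(-3) = 55089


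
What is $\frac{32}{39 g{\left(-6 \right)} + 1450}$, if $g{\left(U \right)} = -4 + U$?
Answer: $\frac{8}{265} \approx 0.030189$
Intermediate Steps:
$\frac{32}{39 g{\left(-6 \right)} + 1450} = \frac{32}{39 \left(-4 - 6\right) + 1450} = \frac{32}{39 \left(-10\right) + 1450} = \frac{32}{-390 + 1450} = \frac{32}{1060} = 32 \cdot \frac{1}{1060} = \frac{8}{265}$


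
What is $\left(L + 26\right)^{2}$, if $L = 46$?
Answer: $5184$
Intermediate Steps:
$\left(L + 26\right)^{2} = \left(46 + 26\right)^{2} = 72^{2} = 5184$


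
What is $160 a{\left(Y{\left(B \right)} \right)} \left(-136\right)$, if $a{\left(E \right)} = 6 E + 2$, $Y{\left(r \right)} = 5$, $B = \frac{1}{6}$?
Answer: $-696320$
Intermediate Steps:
$B = \frac{1}{6} \approx 0.16667$
$a{\left(E \right)} = 2 + 6 E$
$160 a{\left(Y{\left(B \right)} \right)} \left(-136\right) = 160 \left(2 + 6 \cdot 5\right) \left(-136\right) = 160 \left(2 + 30\right) \left(-136\right) = 160 \cdot 32 \left(-136\right) = 5120 \left(-136\right) = -696320$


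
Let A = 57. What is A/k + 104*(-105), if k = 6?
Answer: -21821/2 ≈ -10911.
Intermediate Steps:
A/k + 104*(-105) = 57/6 + 104*(-105) = 57*(1/6) - 10920 = 19/2 - 10920 = -21821/2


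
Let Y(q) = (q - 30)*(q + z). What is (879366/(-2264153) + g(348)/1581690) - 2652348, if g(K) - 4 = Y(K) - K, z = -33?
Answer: -4749279207434946761/1790594079285 ≈ -2.6523e+6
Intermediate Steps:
Y(q) = (-33 + q)*(-30 + q) (Y(q) = (q - 30)*(q - 33) = (-30 + q)*(-33 + q) = (-33 + q)*(-30 + q))
g(K) = 994 + K² - 64*K (g(K) = 4 + ((990 + K² - 63*K) - K) = 4 + (990 + K² - 64*K) = 994 + K² - 64*K)
(879366/(-2264153) + g(348)/1581690) - 2652348 = (879366/(-2264153) + (994 + 348² - 64*348)/1581690) - 2652348 = (879366*(-1/2264153) + (994 + 121104 - 22272)*(1/1581690)) - 2652348 = (-879366/2264153 + 99826*(1/1581690)) - 2652348 = (-879366/2264153 + 49913/790845) - 2652348 = -582431535581/1790594079285 - 2652348 = -4749279207434946761/1790594079285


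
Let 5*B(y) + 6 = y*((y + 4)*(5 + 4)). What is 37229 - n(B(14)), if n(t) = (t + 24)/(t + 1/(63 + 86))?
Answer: 12547418929/337043 ≈ 37228.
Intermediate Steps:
B(y) = -6/5 + y*(36 + 9*y)/5 (B(y) = -6/5 + (y*((y + 4)*(5 + 4)))/5 = -6/5 + (y*((4 + y)*9))/5 = -6/5 + (y*(36 + 9*y))/5 = -6/5 + y*(36 + 9*y)/5)
n(t) = (24 + t)/(1/149 + t) (n(t) = (24 + t)/(t + 1/149) = (24 + t)/(1/149 + t))
37229 - n(B(14)) = 37229 - 149*(24 + (-6/5 + (9/5)*14² + (36/5)*14))/(1 + 149*(-6/5 + (9/5)*14² + (36/5)*14)) = 37229 - 149*(24 + (-6/5 + (9/5)*196 + 504/5))/(1 + 149*(-6/5 + (9/5)*196 + 504/5)) = 37229 - 149*(24 + (-6/5 + 1764/5 + 504/5))/(1 + 149*(-6/5 + 1764/5 + 504/5)) = 37229 - 149*(24 + 2262/5)/(1 + 149*(2262/5)) = 37229 - 149*2382/((1 + 337038/5)*5) = 37229 - 149*2382/(337043/5*5) = 37229 - 149*5*2382/(337043*5) = 37229 - 1*354918/337043 = 37229 - 354918/337043 = 12547418929/337043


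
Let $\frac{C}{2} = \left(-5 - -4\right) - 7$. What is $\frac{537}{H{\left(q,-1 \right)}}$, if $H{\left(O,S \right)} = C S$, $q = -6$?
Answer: $\frac{537}{16} \approx 33.563$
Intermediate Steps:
$C = -16$ ($C = 2 \left(\left(-5 - -4\right) - 7\right) = 2 \left(\left(-5 + 4\right) - 7\right) = 2 \left(-1 - 7\right) = 2 \left(-8\right) = -16$)
$H{\left(O,S \right)} = - 16 S$
$\frac{537}{H{\left(q,-1 \right)}} = \frac{537}{\left(-16\right) \left(-1\right)} = \frac{537}{16}$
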